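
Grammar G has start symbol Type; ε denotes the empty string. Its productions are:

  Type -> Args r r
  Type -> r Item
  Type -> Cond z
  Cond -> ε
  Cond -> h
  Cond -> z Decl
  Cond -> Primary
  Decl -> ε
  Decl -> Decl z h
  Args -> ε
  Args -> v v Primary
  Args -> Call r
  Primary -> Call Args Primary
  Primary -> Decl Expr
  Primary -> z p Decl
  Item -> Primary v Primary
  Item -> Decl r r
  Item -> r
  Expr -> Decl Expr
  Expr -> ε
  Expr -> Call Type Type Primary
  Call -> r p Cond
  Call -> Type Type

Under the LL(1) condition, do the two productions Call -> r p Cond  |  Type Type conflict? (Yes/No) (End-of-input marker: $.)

FIRST(r p Cond) = { r } and FIRST(Type Type) = { h, r, v, z }.
Both contain r, so the two alternatives are not disjoint — LL(1) conflict.

Yes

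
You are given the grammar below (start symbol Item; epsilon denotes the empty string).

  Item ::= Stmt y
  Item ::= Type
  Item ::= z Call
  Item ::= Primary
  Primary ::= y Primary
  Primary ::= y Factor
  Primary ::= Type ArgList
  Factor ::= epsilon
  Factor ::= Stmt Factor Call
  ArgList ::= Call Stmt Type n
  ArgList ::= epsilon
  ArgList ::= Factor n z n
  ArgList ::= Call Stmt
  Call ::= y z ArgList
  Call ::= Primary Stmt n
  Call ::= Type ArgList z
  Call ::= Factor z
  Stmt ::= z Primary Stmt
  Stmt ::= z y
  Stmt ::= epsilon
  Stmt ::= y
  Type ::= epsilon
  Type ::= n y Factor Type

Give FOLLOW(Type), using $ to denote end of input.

In Item ::= Type: Type is at the end, add FOLLOW(Item) = { $ }.
In Primary ::= Type ArgList: add FIRST(ArgList)\{epsilon} = { n, y, z }.
  Since ArgList is nullable, also add FOLLOW(Primary) = { $, n, y, z }.
In ArgList ::= Call Stmt Type n: add FIRST(n) = { n }.
In Call ::= Type ArgList z: add FIRST(ArgList z) = { n, y, z }.
In Type ::= n y Factor Type: Type is at the end, add FOLLOW(Type) = { $, n, y, z }.
Union: FOLLOW(Type) = { $, n, y, z }.

{ $, n, y, z }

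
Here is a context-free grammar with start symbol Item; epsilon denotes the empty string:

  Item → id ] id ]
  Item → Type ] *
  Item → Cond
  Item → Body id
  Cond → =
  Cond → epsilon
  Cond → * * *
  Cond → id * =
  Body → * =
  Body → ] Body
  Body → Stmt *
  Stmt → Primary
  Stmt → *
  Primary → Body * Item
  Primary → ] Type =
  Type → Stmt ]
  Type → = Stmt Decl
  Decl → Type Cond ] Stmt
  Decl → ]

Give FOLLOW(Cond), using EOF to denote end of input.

{ EOF, *, =, ], id }

In Item → Cond: Cond is at the end, add FOLLOW(Item) = { EOF, *, =, ], id }.
In Decl → Type Cond ] Stmt: add FIRST(] Stmt) = { ] }.
Union: FOLLOW(Cond) = { EOF, *, =, ], id }.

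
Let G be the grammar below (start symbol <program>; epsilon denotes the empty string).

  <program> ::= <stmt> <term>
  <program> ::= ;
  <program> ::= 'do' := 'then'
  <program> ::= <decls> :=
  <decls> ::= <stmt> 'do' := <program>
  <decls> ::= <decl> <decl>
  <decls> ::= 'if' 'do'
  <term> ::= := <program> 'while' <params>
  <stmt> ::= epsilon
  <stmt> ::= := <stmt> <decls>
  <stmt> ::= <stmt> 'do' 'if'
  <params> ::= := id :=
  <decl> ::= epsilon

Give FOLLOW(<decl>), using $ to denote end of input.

In <decls> ::= <decl> <decl>: add FIRST(<decl>)\{epsilon} = {  }.
  Since <decl> is nullable, also add FOLLOW(<decls>) = { 'do', 'if', := }.
In <decls> ::= <decl> <decl>: <decl> is at the end, add FOLLOW(<decls>) = { 'do', 'if', := }.
Union: FOLLOW(<decl>) = { 'do', 'if', := }.

{ 'do', 'if', := }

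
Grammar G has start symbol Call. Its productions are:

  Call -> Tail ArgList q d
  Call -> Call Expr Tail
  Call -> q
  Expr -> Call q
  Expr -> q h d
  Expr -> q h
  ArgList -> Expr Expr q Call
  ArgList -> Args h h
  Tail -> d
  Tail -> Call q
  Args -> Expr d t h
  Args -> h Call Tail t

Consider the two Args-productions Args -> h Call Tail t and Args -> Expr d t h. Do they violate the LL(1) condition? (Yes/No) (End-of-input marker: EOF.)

FIRST(h Call Tail t) = { h } and FIRST(Expr d t h) = { d, q }.
The FIRST sets are disjoint and neither alternative is nullable — no conflict.

No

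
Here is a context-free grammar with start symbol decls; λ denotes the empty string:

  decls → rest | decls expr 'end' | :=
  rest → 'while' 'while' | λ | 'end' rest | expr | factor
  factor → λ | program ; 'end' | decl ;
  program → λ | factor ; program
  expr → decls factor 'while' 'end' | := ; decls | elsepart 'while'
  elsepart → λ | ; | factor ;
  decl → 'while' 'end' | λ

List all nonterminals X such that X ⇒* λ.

Directly nullable (have an λ-production): rest, factor, program, elsepart, decl.
decls → rest with every symbol nullable, so decls is nullable.
No other nonterminal has a production whose RHS symbols are all nullable.

{ decl, decls, elsepart, factor, program, rest }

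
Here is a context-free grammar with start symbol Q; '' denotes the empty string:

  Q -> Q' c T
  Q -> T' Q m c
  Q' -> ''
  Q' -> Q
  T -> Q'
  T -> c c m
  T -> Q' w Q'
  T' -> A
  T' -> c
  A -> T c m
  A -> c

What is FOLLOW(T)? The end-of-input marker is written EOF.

In Q -> Q' c T: T is at the end, add FOLLOW(Q) = { EOF, c, m, w }.
In A -> T c m: add FIRST(c m) = { c }.
Union: FOLLOW(T) = { EOF, c, m, w }.

{ EOF, c, m, w }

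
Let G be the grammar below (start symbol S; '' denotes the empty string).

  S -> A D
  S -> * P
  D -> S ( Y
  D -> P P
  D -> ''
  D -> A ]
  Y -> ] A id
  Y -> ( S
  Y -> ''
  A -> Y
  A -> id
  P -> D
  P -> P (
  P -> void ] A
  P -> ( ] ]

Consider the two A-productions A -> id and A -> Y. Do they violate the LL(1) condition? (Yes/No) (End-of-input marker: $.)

FIRST(id) = { id } and FIRST(Y) = { (, ], '' }.
The second alternative is nullable and FOLLOW(A) = { $, (, *, ], id, void } shares id with FIRST of the first — conflict.

Yes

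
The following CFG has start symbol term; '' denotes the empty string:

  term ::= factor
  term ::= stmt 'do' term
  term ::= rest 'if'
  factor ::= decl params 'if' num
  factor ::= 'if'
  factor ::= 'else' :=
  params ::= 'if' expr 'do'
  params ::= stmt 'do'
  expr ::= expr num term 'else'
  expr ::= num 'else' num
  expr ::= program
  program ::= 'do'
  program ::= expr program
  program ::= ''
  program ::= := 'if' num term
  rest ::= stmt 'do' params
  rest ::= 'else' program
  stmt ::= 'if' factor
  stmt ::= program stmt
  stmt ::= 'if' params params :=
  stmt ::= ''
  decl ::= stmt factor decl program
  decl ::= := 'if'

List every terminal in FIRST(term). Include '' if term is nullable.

{ 'do', 'else', 'if', :=, num }

From term ::= factor: add FIRST(factor) = { 'do', 'else', 'if', :=, num }.
From term ::= stmt 'do' term: stmt nullable, take FIRST(stmt) ∪ {'do'} = { 'do', 'if', :=, num }.
From term ::= rest 'if': add FIRST(rest) = { 'do', 'else', 'if', :=, num }.
Union: FIRST(term) = { 'do', 'else', 'if', :=, num }.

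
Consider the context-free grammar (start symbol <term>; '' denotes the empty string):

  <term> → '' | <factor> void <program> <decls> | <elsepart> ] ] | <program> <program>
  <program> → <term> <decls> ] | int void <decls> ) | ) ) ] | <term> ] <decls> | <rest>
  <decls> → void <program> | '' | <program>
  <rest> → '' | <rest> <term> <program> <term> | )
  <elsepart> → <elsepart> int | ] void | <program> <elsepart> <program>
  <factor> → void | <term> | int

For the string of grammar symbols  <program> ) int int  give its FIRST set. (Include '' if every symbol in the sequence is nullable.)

Add FIRST(<program>)\{''} = { ), ], int, void }; <program> is nullable, continue.
) is a terminal; add {)} and stop.

{ ), ], int, void }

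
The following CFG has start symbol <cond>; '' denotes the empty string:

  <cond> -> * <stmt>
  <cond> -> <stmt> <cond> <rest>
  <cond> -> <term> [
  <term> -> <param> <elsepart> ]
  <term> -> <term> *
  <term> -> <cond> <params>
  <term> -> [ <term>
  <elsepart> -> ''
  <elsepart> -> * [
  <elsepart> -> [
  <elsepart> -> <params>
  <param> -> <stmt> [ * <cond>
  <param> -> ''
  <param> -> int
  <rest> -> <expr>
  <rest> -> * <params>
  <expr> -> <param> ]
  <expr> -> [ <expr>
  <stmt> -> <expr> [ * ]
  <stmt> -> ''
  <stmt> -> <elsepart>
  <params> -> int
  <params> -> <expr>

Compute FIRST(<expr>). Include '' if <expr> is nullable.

{ *, [, ], int }

From <expr> -> <param> ]: <param> nullable, take FIRST(<param>) ∪ {]} = { *, [, ], int }.
<expr> -> [ <expr> contributes {[}.
Union: FIRST(<expr>) = { *, [, ], int }.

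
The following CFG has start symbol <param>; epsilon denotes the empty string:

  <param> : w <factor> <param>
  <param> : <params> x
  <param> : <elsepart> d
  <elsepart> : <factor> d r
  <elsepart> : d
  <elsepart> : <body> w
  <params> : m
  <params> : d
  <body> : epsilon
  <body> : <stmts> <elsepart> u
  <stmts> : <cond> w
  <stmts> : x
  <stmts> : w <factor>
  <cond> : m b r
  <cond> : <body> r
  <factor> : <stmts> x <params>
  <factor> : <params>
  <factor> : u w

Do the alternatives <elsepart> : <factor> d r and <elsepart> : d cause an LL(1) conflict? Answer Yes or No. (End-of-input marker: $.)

FIRST(<factor> d r) = { d, m, r, u, w, x } and FIRST(d) = { d }.
Both contain d, so the two alternatives are not disjoint — LL(1) conflict.

Yes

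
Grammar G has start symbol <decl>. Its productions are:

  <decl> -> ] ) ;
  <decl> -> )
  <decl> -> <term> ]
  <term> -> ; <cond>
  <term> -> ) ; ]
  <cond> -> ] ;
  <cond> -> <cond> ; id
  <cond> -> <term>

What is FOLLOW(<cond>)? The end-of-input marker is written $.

{ ;, ] }

In <term> -> ; <cond>: <cond> is at the end, add FOLLOW(<term>) = { ;, ] }.
In <cond> -> <cond> ; id: add FIRST(; id) = { ; }.
Union: FOLLOW(<cond>) = { ;, ] }.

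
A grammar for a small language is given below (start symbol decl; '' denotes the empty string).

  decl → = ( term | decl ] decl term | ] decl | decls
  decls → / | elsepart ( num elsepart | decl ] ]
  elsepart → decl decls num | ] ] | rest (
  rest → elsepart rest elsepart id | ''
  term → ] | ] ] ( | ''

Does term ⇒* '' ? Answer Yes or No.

term has an ''-production, so term ⇒ ''.

Yes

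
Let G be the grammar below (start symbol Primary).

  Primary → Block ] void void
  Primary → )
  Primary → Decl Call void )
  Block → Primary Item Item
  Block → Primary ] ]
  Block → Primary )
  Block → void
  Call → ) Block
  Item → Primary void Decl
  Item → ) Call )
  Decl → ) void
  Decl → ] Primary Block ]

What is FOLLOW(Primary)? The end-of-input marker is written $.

Primary is the start symbol, so $ ∈ FOLLOW(Primary).
In Block → Primary Item Item: add FIRST(Item Item) = { ), ], void }.
In Block → Primary ] ]: add FIRST(] ]) = { ] }.
In Block → Primary ): add FIRST()) = { ) }.
In Item → Primary void Decl: add FIRST(void Decl) = { void }.
In Decl → ] Primary Block ]: add FIRST(Block ]) = { ), ], void }.
Union: FOLLOW(Primary) = { $, ), ], void }.

{ $, ), ], void }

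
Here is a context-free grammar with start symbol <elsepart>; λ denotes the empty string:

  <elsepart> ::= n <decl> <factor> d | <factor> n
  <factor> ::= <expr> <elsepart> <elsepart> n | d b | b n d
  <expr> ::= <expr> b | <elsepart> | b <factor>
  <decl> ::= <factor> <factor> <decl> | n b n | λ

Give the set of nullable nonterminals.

Directly nullable (have an λ-production): <decl>.
No other nonterminal has a production whose RHS symbols are all nullable.

{ <decl> }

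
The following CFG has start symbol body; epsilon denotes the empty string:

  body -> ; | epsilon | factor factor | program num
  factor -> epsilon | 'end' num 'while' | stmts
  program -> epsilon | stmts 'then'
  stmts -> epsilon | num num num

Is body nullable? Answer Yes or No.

body has an epsilon-production, so body ⇒ epsilon.

Yes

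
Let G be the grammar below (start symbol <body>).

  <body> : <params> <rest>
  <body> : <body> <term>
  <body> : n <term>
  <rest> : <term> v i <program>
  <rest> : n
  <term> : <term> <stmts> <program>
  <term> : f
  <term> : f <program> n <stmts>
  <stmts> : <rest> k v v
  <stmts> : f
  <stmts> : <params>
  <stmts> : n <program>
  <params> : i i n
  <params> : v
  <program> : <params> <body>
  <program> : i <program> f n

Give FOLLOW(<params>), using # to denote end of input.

In <body> : <params> <rest>: add FIRST(<rest>) = { f, n }.
In <stmts> : <params>: <params> is at the end, add FOLLOW(<stmts>) = { #, f, i, k, n, v }.
In <program> : <params> <body>: add FIRST(<body>) = { i, n, v }.
Union: FOLLOW(<params>) = { #, f, i, k, n, v }.

{ #, f, i, k, n, v }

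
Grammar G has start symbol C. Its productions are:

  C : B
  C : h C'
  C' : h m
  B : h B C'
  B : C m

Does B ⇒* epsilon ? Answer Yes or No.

No

No nonterminal in this grammar is nullable.
No production of B has an RHS whose symbols are all nullable, so B is not nullable.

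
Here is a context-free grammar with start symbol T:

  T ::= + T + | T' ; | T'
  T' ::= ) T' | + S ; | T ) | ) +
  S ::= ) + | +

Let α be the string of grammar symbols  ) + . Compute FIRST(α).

) is a terminal; add {)} and stop.

{ ) }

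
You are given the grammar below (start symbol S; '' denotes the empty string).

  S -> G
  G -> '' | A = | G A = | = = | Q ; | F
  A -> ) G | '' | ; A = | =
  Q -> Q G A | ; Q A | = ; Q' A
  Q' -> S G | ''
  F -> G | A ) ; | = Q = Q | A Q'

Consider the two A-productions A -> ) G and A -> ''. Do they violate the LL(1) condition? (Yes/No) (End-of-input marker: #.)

Yes

FIRST() G) = { ) } and FIRST('') = { '' }.
The second alternative is nullable and FOLLOW(A) = { #, ), ;, = } shares ) with FIRST of the first — conflict.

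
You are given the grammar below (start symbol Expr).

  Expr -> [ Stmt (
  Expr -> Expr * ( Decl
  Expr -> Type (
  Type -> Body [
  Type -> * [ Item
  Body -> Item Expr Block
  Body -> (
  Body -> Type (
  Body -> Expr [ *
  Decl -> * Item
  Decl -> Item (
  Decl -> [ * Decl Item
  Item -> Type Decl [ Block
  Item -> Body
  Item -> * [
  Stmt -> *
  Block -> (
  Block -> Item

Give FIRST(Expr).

{ (, *, [ }

Expr -> [ Stmt ( contributes {[}.
From Expr -> Expr * ( Decl: add FIRST(Expr) = { (, *, [ }.
From Expr -> Type (: add FIRST(Type) = { (, *, [ }.
Union: FIRST(Expr) = { (, *, [ }.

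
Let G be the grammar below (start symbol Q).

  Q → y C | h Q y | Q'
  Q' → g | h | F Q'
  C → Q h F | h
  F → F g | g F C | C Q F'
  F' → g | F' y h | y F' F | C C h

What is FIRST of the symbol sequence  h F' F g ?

h is a terminal; add {h} and stop.

{ h }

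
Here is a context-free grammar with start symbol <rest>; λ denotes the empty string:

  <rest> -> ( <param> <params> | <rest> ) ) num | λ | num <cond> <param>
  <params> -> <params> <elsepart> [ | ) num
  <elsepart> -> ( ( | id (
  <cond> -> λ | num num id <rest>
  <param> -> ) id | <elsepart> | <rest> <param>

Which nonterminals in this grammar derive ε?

Directly nullable (have an λ-production): <rest>, <cond>.
No other nonterminal has a production whose RHS symbols are all nullable.

{ <cond>, <rest> }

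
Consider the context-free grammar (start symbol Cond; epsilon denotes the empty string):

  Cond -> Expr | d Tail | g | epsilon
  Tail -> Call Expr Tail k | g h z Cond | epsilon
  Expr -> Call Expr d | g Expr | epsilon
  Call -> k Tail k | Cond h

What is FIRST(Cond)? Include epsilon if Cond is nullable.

{ d, g, h, k, epsilon }

From Cond -> Expr: add FIRST(Expr) = { d, g, h, k, epsilon } (including epsilon since Expr is nullable).
Cond -> d Tail contributes {d}.
Cond -> g contributes {g}.
Cond -> epsilon contributes epsilon.
Union: FIRST(Cond) = { d, g, h, k, epsilon }.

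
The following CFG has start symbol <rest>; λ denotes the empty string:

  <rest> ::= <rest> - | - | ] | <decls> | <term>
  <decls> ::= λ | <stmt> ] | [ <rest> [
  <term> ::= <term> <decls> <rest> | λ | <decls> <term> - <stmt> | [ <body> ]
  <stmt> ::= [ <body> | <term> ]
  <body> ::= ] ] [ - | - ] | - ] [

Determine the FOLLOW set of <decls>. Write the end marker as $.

In <rest> ::= <decls>: <decls> is at the end, add FOLLOW(<rest>) = { $, -, [, ] }.
In <term> ::= <term> <decls> <rest>: add FIRST(<rest>)\{λ} = { -, [, ] }.
  Since <rest> is nullable, also add FOLLOW(<term>) = { $, -, [, ] }.
In <term> ::= <decls> <term> - <stmt>: add FIRST(<term> - <stmt>) = { -, [, ] }.
Union: FOLLOW(<decls>) = { $, -, [, ] }.

{ $, -, [, ] }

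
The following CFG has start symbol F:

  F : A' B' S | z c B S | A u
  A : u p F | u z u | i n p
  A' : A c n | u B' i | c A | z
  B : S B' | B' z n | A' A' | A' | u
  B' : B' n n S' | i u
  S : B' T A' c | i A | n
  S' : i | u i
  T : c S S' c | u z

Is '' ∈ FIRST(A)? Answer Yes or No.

No nonterminal in this grammar is nullable.
No production of A has an RHS whose symbols are all nullable, so A is not nullable.

No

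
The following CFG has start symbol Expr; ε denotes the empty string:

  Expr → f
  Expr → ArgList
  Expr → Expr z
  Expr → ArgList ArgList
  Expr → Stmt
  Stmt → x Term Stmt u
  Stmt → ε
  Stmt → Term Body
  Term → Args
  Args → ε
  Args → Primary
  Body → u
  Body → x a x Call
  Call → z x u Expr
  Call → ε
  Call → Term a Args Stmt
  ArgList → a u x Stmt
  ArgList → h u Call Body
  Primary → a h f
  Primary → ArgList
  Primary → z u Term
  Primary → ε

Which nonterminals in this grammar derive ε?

Directly nullable (have an ε-production): Stmt, Args, Call, Primary.
Expr → Stmt with every symbol nullable, so Expr is nullable.
Term → Args with every symbol nullable, so Term is nullable.
No other nonterminal has a production whose RHS symbols are all nullable.

{ Args, Call, Expr, Primary, Stmt, Term }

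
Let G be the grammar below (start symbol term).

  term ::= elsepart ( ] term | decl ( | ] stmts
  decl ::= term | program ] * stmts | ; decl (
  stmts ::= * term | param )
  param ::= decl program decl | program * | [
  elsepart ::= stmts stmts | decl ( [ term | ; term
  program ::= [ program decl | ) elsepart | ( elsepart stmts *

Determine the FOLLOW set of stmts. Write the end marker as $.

In term ::= ] stmts: stmts is at the end, add FOLLOW(term) = { $, (, ), *, ;, [, ] }.
In decl ::= program ] * stmts: stmts is at the end, add FOLLOW(decl) = { (, ), *, ;, [, ] }.
In elsepart ::= stmts stmts: add FIRST(stmts) = { (, ), *, ;, [, ] }.
In elsepart ::= stmts stmts: stmts is at the end, add FOLLOW(elsepart) = { (, ), *, ;, [, ] }.
In program ::= ( elsepart stmts *: add FIRST(*) = { * }.
Union: FOLLOW(stmts) = { $, (, ), *, ;, [, ] }.

{ $, (, ), *, ;, [, ] }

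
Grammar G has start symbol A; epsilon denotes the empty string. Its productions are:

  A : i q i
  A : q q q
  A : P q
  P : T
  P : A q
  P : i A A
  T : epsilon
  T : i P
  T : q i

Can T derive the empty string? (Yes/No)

T has an epsilon-production, so T ⇒ epsilon.

Yes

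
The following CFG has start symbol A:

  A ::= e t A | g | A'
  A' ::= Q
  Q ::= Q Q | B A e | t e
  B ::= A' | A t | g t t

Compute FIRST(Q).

From Q ::= Q Q: add FIRST(Q) = { e, g, t }.
From Q ::= B A e: add FIRST(B) = { e, g, t }.
Q ::= t e contributes {t}.
Union: FIRST(Q) = { e, g, t }.

{ e, g, t }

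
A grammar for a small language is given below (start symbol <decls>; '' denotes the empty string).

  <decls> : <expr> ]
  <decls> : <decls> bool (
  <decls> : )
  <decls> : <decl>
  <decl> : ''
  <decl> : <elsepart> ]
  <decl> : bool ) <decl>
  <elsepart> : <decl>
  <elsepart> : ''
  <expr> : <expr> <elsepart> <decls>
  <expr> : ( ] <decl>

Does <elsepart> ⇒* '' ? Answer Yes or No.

Yes

<elsepart> has an ''-production, so <elsepart> ⇒ ''.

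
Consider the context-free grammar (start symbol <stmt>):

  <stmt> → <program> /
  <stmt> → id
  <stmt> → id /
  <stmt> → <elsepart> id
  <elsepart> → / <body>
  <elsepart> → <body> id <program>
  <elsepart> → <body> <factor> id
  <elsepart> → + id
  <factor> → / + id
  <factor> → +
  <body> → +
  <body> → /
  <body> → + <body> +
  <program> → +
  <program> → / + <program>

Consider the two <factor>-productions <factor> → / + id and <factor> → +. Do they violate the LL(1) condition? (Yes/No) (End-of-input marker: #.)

FIRST(/ + id) = { / } and FIRST(+) = { + }.
The FIRST sets are disjoint and neither alternative is nullable — no conflict.

No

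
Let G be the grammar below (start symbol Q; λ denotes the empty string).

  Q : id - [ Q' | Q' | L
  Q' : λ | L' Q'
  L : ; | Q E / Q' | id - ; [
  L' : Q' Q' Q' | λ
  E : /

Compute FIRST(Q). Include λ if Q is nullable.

Q : id - [ Q' contributes {id}.
From Q : Q': add FIRST(Q') = { λ } (including λ since Q' is nullable).
From Q : L: add FIRST(L) = { /, ;, id }.
Union: FIRST(Q) = { /, ;, id, λ }.

{ /, ;, id, λ }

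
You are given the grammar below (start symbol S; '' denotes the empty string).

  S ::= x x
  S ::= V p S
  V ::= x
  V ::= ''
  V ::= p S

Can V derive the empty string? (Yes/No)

V has an ''-production, so V ⇒ ''.

Yes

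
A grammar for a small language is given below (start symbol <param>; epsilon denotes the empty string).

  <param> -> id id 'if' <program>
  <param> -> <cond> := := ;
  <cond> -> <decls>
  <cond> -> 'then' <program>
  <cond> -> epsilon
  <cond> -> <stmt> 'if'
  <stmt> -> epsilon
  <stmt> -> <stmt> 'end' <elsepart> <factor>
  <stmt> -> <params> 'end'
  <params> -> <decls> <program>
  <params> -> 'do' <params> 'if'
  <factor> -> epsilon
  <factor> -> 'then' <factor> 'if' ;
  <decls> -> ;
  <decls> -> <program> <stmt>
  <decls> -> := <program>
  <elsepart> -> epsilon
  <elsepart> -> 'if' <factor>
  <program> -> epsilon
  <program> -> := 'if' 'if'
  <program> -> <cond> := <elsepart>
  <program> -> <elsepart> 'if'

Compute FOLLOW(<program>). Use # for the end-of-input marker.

In <param> -> id id 'if' <program>: <program> is at the end, add FOLLOW(<param>) = { # }.
In <cond> -> 'then' <program>: <program> is at the end, add FOLLOW(<cond>) = { := }.
In <params> -> <decls> <program>: <program> is at the end, add FOLLOW(<params>) = { 'end', 'if' }.
In <decls> -> <program> <stmt>: add FIRST(<stmt>)\{epsilon} = { 'do', 'end', 'if', 'then', :=, ; }.
  Since <stmt> is nullable, also add FOLLOW(<decls>) = { 'do', 'end', 'if', 'then', :=, ; }.
In <decls> -> := <program>: <program> is at the end, add FOLLOW(<decls>) = { 'do', 'end', 'if', 'then', :=, ; }.
Union: FOLLOW(<program>) = { #, 'do', 'end', 'if', 'then', :=, ; }.

{ #, 'do', 'end', 'if', 'then', :=, ; }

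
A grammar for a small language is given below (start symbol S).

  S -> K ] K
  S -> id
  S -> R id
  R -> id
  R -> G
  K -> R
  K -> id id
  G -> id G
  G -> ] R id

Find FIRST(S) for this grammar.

{ ], id }

From S -> K ] K: add FIRST(K) = { ], id }.
S -> id contributes {id}.
From S -> R id: add FIRST(R) = { ], id }.
Union: FIRST(S) = { ], id }.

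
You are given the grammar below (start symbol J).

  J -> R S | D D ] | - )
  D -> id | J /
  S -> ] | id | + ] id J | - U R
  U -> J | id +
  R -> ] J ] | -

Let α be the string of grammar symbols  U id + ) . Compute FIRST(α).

{ -, ], id }

Add FIRST(U) = { -, ], id }; U is not nullable, stop.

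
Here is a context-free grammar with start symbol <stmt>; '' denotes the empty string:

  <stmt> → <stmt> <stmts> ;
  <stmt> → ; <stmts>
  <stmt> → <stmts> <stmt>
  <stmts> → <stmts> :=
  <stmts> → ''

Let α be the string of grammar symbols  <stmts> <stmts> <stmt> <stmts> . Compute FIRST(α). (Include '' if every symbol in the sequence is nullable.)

{ :=, ; }

Add FIRST(<stmts>)\{''} = { := }; <stmts> is nullable, continue.
Add FIRST(<stmts>)\{''} = { := }; <stmts> is nullable, continue.
Add FIRST(<stmt>) = { :=, ; }; <stmt> is not nullable, stop.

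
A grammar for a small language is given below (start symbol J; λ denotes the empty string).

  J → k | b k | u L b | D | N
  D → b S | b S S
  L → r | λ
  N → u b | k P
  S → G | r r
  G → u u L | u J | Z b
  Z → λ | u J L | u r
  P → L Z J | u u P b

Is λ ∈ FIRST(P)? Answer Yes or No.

No

Nullable nonterminals: L, Z.
No production of P has an RHS whose symbols are all nullable, so P is not nullable.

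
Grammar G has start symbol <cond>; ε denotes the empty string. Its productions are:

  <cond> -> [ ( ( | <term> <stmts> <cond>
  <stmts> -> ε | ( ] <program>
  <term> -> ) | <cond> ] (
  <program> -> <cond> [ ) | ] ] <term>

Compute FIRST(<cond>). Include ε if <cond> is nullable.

<cond> -> [ ( ( contributes {[}.
From <cond> -> <term> <stmts> <cond>: add FIRST(<term>) = { ), [ }.
Union: FIRST(<cond>) = { ), [ }.

{ ), [ }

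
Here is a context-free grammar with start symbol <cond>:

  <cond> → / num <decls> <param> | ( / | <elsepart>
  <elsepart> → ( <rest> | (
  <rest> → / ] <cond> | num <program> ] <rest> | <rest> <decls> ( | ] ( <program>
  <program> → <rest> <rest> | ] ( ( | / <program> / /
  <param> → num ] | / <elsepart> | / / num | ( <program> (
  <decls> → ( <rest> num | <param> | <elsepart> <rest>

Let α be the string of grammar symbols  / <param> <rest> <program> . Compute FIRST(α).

{ / }

/ is a terminal; add {/} and stop.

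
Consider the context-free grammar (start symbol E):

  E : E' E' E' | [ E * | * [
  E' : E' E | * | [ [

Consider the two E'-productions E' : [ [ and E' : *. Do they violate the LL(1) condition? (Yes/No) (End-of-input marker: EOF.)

No

FIRST([ [) = { [ } and FIRST(*) = { * }.
The FIRST sets are disjoint and neither alternative is nullable — no conflict.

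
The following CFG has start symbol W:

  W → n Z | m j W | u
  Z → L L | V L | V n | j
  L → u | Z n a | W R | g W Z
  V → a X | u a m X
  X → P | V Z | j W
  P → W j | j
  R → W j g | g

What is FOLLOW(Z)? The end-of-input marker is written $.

{ $, a, g, j, m, n, u }

In W → n Z: Z is at the end, add FOLLOW(W) = { $, a, g, j, m, n, u }.
In L → Z n a: add FIRST(n a) = { n }.
In L → g W Z: Z is at the end, add FOLLOW(L) = { $, a, g, j, m, n, u }.
In X → V Z: Z is at the end, add FOLLOW(X) = { a, g, j, m, n, u }.
Union: FOLLOW(Z) = { $, a, g, j, m, n, u }.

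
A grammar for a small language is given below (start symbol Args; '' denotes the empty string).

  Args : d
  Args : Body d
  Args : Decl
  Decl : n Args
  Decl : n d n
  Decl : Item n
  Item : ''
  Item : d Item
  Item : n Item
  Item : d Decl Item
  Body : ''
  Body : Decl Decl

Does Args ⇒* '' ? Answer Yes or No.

Nullable nonterminals: Body, Item.
No production of Args has an RHS whose symbols are all nullable, so Args is not nullable.

No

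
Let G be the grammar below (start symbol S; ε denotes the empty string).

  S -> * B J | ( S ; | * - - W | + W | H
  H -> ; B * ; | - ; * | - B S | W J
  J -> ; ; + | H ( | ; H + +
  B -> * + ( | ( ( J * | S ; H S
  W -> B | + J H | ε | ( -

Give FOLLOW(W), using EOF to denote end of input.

{ EOF, (, *, +, -, ; }

In S -> * - - W: W is at the end, add FOLLOW(S) = { EOF, (, *, +, -, ; }.
In S -> + W: W is at the end, add FOLLOW(S) = { EOF, (, *, +, -, ; }.
In H -> W J: add FIRST(J) = { (, *, +, -, ; }.
Union: FOLLOW(W) = { EOF, (, *, +, -, ; }.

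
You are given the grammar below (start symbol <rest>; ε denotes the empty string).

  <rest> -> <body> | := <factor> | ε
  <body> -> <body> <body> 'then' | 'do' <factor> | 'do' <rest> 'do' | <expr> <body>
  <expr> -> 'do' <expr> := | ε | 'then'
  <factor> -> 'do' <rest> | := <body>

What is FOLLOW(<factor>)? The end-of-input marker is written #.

In <rest> -> := <factor>: <factor> is at the end, add FOLLOW(<rest>) = { #, 'do', 'then' }.
In <body> -> 'do' <factor>: <factor> is at the end, add FOLLOW(<body>) = { #, 'do', 'then' }.
Union: FOLLOW(<factor>) = { #, 'do', 'then' }.

{ #, 'do', 'then' }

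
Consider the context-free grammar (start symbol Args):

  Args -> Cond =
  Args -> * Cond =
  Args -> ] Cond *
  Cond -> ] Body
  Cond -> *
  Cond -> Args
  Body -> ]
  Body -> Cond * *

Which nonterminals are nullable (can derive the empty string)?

{ } (none)

No nonterminal has an empty production or an RHS whose symbols are all nullable.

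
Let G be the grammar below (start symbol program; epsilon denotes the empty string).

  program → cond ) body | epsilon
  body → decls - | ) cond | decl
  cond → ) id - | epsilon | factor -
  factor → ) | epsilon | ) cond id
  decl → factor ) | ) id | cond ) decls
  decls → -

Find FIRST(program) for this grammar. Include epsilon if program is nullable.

From program → cond ) body: cond nullable, take FIRST(cond) ∪ {)} = { ), - }.
program → epsilon contributes epsilon.
Union: FIRST(program) = { ), -, epsilon }.

{ ), -, epsilon }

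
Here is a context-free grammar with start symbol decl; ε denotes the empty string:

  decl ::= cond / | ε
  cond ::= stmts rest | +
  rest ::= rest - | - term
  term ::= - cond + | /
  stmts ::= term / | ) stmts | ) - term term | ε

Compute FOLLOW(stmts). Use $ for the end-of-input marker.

In cond ::= stmts rest: add FIRST(rest) = { - }.
In stmts ::= ) stmts: stmts is at the end, add FOLLOW(stmts) = { - }.
Union: FOLLOW(stmts) = { - }.

{ - }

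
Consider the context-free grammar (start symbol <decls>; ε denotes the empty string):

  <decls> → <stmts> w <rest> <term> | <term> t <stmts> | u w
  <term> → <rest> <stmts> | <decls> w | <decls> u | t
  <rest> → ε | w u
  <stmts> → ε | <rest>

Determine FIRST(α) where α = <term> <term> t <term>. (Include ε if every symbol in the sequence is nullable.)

Add FIRST(<term>)\{ε} = { t, u, w }; <term> is nullable, continue.
Add FIRST(<term>)\{ε} = { t, u, w }; <term> is nullable, continue.
t is a terminal; add {t} and stop.

{ t, u, w }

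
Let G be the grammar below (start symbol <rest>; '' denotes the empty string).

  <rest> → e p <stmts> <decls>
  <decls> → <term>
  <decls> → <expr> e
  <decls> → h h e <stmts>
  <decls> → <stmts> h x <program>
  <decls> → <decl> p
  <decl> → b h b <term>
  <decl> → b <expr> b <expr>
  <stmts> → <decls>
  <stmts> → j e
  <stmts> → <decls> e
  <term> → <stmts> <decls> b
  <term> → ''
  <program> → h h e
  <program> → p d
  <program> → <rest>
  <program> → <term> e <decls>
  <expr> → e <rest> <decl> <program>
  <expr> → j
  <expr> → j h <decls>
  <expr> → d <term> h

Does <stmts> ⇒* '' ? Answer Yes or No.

Yes

<stmts> → <decls> and each of <decls> is nullable, so <stmts> ⇒* ''.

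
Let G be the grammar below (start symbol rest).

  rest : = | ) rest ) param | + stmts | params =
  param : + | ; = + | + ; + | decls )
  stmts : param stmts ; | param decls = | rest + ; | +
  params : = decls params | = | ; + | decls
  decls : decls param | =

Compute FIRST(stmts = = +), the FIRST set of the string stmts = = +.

{ ), +, ;, = }

Add FIRST(stmts) = { ), +, ;, = }; stmts is not nullable, stop.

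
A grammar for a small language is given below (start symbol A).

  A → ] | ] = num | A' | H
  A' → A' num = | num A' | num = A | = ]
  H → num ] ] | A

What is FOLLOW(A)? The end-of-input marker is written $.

A is the start symbol, so $ ∈ FOLLOW(A).
In A' → num = A: A is at the end, add FOLLOW(A') = { $, num }.
In H → A: A is at the end, add FOLLOW(H) = { $, num }.
Union: FOLLOW(A) = { $, num }.

{ $, num }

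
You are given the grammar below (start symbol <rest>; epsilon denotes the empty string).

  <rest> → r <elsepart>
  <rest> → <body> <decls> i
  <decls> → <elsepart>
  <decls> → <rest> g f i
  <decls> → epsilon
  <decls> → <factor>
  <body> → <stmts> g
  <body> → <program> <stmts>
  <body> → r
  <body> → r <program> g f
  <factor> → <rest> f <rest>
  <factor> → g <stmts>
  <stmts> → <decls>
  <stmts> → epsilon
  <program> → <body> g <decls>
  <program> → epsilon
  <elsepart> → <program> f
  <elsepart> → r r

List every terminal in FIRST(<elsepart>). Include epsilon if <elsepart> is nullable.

From <elsepart> → <program> f: <program> nullable, take FIRST(<program>) ∪ {f} = { f, g, i, r }.
<elsepart> → r r contributes {r}.
Union: FIRST(<elsepart>) = { f, g, i, r }.

{ f, g, i, r }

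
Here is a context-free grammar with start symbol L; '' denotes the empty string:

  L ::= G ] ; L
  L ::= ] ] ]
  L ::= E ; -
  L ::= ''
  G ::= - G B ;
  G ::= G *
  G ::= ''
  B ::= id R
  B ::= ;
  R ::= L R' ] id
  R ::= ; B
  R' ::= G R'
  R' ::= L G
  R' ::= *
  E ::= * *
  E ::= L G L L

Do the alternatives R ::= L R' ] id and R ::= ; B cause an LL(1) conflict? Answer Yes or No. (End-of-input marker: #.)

FIRST(L R' ] id) = { *, -, ;, ] } and FIRST(; B) = { ; }.
Both contain ;, so the two alternatives are not disjoint — LL(1) conflict.

Yes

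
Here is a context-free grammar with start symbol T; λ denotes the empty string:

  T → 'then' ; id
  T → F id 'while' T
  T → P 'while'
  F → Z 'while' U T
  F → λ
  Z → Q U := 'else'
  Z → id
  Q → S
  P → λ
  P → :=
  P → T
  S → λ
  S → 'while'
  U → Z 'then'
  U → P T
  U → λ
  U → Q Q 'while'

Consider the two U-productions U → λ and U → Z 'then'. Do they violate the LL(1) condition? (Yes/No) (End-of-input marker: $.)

FIRST(λ) = { λ } and FIRST(Z 'then') = { 'then', 'while', :=, id }.
The first alternative is nullable and FOLLOW(U) = { 'then', 'while', :=, id } shares 'then' with FIRST of the second — conflict.

Yes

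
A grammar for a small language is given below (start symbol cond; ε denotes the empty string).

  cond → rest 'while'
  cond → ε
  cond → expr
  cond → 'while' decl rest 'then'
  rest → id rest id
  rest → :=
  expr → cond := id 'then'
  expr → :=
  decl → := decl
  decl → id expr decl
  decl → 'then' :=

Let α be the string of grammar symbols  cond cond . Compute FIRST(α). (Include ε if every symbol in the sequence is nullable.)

{ 'while', :=, id, ε }

Add FIRST(cond)\{ε} = { 'while', :=, id }; cond is nullable, continue.
Add FIRST(cond)\{ε} = { 'while', :=, id }; cond is nullable, continue.
Every symbol is nullable, so include ε.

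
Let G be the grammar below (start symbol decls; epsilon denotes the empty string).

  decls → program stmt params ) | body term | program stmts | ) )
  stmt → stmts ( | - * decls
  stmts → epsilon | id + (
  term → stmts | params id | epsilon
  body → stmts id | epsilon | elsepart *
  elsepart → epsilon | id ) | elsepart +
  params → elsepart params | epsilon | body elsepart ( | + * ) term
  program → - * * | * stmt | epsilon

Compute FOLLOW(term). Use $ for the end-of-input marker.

In decls → body term: term is at the end, add FOLLOW(decls) = { $, (, ), *, +, -, id }.
In params → + * ) term: term is at the end, add FOLLOW(params) = { ), id }.
Union: FOLLOW(term) = { $, (, ), *, +, -, id }.

{ $, (, ), *, +, -, id }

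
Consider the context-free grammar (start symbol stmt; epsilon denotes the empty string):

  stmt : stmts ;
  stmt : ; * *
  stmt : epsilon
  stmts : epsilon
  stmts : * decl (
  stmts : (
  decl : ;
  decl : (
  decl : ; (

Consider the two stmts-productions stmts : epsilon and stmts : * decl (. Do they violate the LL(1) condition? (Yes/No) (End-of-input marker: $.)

FIRST(epsilon) = { epsilon } and FIRST(* decl () = { * }.
The first is nullable but FOLLOW(stmts) = { ; } is disjoint from FIRST of the second.

No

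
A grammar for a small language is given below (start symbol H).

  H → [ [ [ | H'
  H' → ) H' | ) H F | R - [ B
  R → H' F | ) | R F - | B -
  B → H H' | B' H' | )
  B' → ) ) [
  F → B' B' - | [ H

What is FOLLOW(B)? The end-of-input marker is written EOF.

{ EOF, ), -, [ }

In H' → R - [ B: B is at the end, add FOLLOW(H') = { EOF, ), -, [ }.
In R → B -: add FIRST(-) = { - }.
Union: FOLLOW(B) = { EOF, ), -, [ }.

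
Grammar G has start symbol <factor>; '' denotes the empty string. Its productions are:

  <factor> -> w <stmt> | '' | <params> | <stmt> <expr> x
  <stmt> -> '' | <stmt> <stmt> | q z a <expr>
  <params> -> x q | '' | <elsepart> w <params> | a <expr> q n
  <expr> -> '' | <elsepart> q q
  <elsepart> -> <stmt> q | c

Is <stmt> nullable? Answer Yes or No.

Yes

<stmt> has an ''-production, so <stmt> ⇒ ''.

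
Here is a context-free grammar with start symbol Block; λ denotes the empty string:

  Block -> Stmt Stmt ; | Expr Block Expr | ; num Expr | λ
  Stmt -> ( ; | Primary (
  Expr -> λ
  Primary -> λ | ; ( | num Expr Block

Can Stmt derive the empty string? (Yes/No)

No

Nullable nonterminals: Block, Expr, Primary.
No production of Stmt has an RHS whose symbols are all nullable, so Stmt is not nullable.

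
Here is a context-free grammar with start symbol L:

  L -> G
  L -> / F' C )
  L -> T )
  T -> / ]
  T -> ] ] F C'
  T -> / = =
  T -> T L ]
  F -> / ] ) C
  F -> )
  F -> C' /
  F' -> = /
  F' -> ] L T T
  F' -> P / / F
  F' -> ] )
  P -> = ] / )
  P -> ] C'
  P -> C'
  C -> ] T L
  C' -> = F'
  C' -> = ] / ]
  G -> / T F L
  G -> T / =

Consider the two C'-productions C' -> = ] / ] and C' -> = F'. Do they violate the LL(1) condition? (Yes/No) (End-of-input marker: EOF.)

FIRST(= ] / ]) = { = } and FIRST(= F') = { = }.
Both contain =, so the two alternatives are not disjoint — LL(1) conflict.

Yes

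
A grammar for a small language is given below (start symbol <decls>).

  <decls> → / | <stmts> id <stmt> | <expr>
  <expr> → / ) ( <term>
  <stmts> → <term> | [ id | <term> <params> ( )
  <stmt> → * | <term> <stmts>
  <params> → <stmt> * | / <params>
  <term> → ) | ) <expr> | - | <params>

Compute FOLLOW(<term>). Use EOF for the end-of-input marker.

{ EOF, ), *, -, /, [, id }

In <expr> → / ) ( <term>: <term> is at the end, add FOLLOW(<expr>) = { EOF, ), *, -, /, [, id }.
In <stmts> → <term>: <term> is at the end, add FOLLOW(<stmts>) = { EOF, *, id }.
In <stmts> → <term> <params> ( ): add FIRST(<params> ( )) = { ), *, -, / }.
In <stmt> → <term> <stmts>: add FIRST(<stmts>) = { ), *, -, /, [ }.
Union: FOLLOW(<term>) = { EOF, ), *, -, /, [, id }.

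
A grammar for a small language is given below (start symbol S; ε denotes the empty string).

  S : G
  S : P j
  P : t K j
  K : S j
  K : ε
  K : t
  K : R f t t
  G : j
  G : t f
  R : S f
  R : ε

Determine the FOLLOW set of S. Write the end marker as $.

{ $, f, j }

S is the start symbol, so $ ∈ FOLLOW(S).
In K : S j: add FIRST(j) = { j }.
In R : S f: add FIRST(f) = { f }.
Union: FOLLOW(S) = { $, f, j }.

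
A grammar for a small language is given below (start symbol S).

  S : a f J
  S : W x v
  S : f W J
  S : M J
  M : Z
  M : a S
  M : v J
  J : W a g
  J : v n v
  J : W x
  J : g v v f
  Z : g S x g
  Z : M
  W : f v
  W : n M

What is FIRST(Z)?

{ a, g, v }

Z : g S x g contributes {g}.
From Z : M: add FIRST(M) = { a, g, v }.
Union: FIRST(Z) = { a, g, v }.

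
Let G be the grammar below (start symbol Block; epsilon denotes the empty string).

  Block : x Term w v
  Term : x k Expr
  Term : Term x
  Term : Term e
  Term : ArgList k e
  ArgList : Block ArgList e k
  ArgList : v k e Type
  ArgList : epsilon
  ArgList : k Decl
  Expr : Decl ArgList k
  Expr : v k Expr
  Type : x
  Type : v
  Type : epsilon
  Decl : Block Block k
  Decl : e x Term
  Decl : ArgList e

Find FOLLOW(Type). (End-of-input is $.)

In ArgList : v k e Type: Type is at the end, add FOLLOW(ArgList) = { e, k }.
Union: FOLLOW(Type) = { e, k }.

{ e, k }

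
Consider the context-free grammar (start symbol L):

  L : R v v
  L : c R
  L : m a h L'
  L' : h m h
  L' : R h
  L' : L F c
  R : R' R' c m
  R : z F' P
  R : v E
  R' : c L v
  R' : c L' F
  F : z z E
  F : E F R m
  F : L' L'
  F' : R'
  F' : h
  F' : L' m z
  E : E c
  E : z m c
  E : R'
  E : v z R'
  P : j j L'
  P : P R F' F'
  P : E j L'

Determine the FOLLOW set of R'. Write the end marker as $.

{ $, c, h, j, m, v, z }

In R : R' R' c m: add FIRST(R' c m) = { c }.
In R : R' R' c m: add FIRST(c m) = { c }.
In F' : R': R' is at the end, add FOLLOW(F') = { $, c, h, j, m, v, z }.
In E : R': R' is at the end, add FOLLOW(E) = { $, c, h, j, m, v, z }.
In E : v z R': R' is at the end, add FOLLOW(E) = { $, c, h, j, m, v, z }.
Union: FOLLOW(R') = { $, c, h, j, m, v, z }.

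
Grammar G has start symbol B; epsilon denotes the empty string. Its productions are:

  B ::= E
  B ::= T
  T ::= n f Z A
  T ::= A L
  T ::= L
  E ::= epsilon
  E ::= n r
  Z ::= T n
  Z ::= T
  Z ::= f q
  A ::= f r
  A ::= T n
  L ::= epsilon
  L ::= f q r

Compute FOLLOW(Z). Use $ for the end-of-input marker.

{ f, n }

In T ::= n f Z A: add FIRST(A) = { f, n }.
Union: FOLLOW(Z) = { f, n }.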